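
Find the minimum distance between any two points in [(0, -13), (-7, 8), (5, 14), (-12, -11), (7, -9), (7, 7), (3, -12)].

Computing all pairwise distances among 7 points:

d((0, -13), (-7, 8)) = 22.1359
d((0, -13), (5, 14)) = 27.4591
d((0, -13), (-12, -11)) = 12.1655
d((0, -13), (7, -9)) = 8.0623
d((0, -13), (7, 7)) = 21.1896
d((0, -13), (3, -12)) = 3.1623 <-- minimum
d((-7, 8), (5, 14)) = 13.4164
d((-7, 8), (-12, -11)) = 19.6469
d((-7, 8), (7, -9)) = 22.0227
d((-7, 8), (7, 7)) = 14.0357
d((-7, 8), (3, -12)) = 22.3607
d((5, 14), (-12, -11)) = 30.2324
d((5, 14), (7, -9)) = 23.0868
d((5, 14), (7, 7)) = 7.2801
d((5, 14), (3, -12)) = 26.0768
d((-12, -11), (7, -9)) = 19.105
d((-12, -11), (7, 7)) = 26.1725
d((-12, -11), (3, -12)) = 15.0333
d((7, -9), (7, 7)) = 16.0
d((7, -9), (3, -12)) = 5.0
d((7, 7), (3, -12)) = 19.4165

Closest pair: (0, -13) and (3, -12) with distance 3.1623

The closest pair is (0, -13) and (3, -12) with Euclidean distance 3.1623. For 7 points, brute-force pairwise comparison is shown above. For large n, the divide-and-conquer algorithm (sort by x, recurse on halves, check the dividing strip) achieves O(n log n).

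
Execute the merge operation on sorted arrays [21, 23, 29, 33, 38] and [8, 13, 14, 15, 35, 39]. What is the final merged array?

Merging process:

Compare 21 vs 8: take 8 from right. Merged: [8]
Compare 21 vs 13: take 13 from right. Merged: [8, 13]
Compare 21 vs 14: take 14 from right. Merged: [8, 13, 14]
Compare 21 vs 15: take 15 from right. Merged: [8, 13, 14, 15]
Compare 21 vs 35: take 21 from left. Merged: [8, 13, 14, 15, 21]
Compare 23 vs 35: take 23 from left. Merged: [8, 13, 14, 15, 21, 23]
Compare 29 vs 35: take 29 from left. Merged: [8, 13, 14, 15, 21, 23, 29]
Compare 33 vs 35: take 33 from left. Merged: [8, 13, 14, 15, 21, 23, 29, 33]
Compare 38 vs 35: take 35 from right. Merged: [8, 13, 14, 15, 21, 23, 29, 33, 35]
Compare 38 vs 39: take 38 from left. Merged: [8, 13, 14, 15, 21, 23, 29, 33, 35, 38]
Append remaining from right: [39]. Merged: [8, 13, 14, 15, 21, 23, 29, 33, 35, 38, 39]

Final merged array: [8, 13, 14, 15, 21, 23, 29, 33, 35, 38, 39]
Total comparisons: 10

The merged array is [8, 13, 14, 15, 21, 23, 29, 33, 35, 38, 39], requiring 10 comparisons. The merge step runs in O(n) time where n is the total number of elements.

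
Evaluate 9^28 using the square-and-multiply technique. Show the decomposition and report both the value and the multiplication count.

Computing 9^28 by squaring (build up from 9^1; each line after the first costs one multiplication):

9^1 = 9
9^2 = (9^1)^2 = 9^2 = 81
9^3 = 9 * 9^2 = 9 * 81 = 729
9^6 = (9^3)^2 = 729^2 = 531441
9^7 = 9 * 9^6 = 9 * 531441 = 4782969
9^14 = (9^7)^2 = 4782969^2 = 22876792454961
9^28 = (9^14)^2 = 22876792454961^2 = 523347633027360537213511521

Result: 523347633027360537213511521
Multiplications needed: 6 (6 lines after 9^1)

9^28 = 523347633027360537213511521. Using exponentiation by squaring, this requires 6 multiplications. The key idea: if the exponent is even, square the half-power; if odd, multiply by the base once.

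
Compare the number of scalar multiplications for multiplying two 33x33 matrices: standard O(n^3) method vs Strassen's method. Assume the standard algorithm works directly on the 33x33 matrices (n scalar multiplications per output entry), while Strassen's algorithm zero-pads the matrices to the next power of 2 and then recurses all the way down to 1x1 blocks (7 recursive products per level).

Matrix multiplication for 33x33 matrices:

Strassen's algorithm requires power-of-2 dimensions. Pad 33x33 to 64x64 (next power of 2).

Standard algorithm: 33^3 = 35937 multiplications
Strassen's algorithm: 7^(log2(64)) = 7^6 = 117649 multiplications
Difference: 35937 - 117649 = -81712 (Strassen uses MORE here due to padding overhead — for small or just-over-power-of-2 n, padding can outweigh the per-level savings)

Standard: 35937 multiplications (33^3). Strassen: 117649 multiplications (7^6, after padding to 64x64). Strassen reduces 8 recursive multiplications to 7 at each level.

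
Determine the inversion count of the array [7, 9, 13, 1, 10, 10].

Finding inversions in [7, 9, 13, 1, 10, 10]:

(0, 3): arr[0]=7 > arr[3]=1
(1, 3): arr[1]=9 > arr[3]=1
(2, 3): arr[2]=13 > arr[3]=1
(2, 4): arr[2]=13 > arr[4]=10
(2, 5): arr[2]=13 > arr[5]=10

Total inversions: 5

The array has 5 inversion(s): (0,3), (1,3), (2,3), (2,4), (2,5). Each pair (i,j) satisfies i < j and arr[i] > arr[j].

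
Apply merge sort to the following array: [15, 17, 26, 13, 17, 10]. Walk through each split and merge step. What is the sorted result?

Merge sort trace:

Split: [15, 17, 26, 13, 17, 10] -> [15, 17, 26] and [13, 17, 10]
  Split: [15, 17, 26] -> [15] and [17, 26]
    Split: [17, 26] -> [17] and [26]
    Merge: [17] + [26] -> [17, 26]
  Merge: [15] + [17, 26] -> [15, 17, 26]
  Split: [13, 17, 10] -> [13] and [17, 10]
    Split: [17, 10] -> [17] and [10]
    Merge: [17] + [10] -> [10, 17]
  Merge: [13] + [10, 17] -> [10, 13, 17]
Merge: [15, 17, 26] + [10, 13, 17] -> [10, 13, 15, 17, 17, 26]

Final sorted array: [10, 13, 15, 17, 17, 26]

The merge sort proceeds by recursively splitting the array and merging sorted halves.
After all merges, the sorted array is [10, 13, 15, 17, 17, 26].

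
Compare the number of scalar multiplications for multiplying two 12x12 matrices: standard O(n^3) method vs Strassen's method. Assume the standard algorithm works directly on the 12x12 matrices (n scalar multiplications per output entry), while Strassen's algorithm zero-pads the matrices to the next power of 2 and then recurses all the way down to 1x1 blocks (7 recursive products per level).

Matrix multiplication for 12x12 matrices:

Strassen's algorithm requires power-of-2 dimensions. Pad 12x12 to 16x16 (next power of 2).

Standard algorithm: 12^3 = 1728 multiplications
Strassen's algorithm: 7^(log2(16)) = 7^4 = 2401 multiplications
Difference: 1728 - 2401 = -673 (Strassen uses MORE here due to padding overhead — for small or just-over-power-of-2 n, padding can outweigh the per-level savings)

Standard: 1728 multiplications (12^3). Strassen: 2401 multiplications (7^4, after padding to 16x16). Strassen reduces 8 recursive multiplications to 7 at each level.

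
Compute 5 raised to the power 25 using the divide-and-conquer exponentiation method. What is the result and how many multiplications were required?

Computing 5^25 by squaring (build up from 5^1; each line after the first costs one multiplication):

5^1 = 5
5^2 = (5^1)^2 = 5^2 = 25
5^3 = 5 * 5^2 = 5 * 25 = 125
5^6 = (5^3)^2 = 125^2 = 15625
5^12 = (5^6)^2 = 15625^2 = 244140625
5^24 = (5^12)^2 = 244140625^2 = 59604644775390625
5^25 = 5 * 5^24 = 5 * 59604644775390625 = 298023223876953125

Result: 298023223876953125
Multiplications needed: 6 (6 lines after 5^1)

5^25 = 298023223876953125. Using exponentiation by squaring, this requires 6 multiplications. The key idea: if the exponent is even, square the half-power; if odd, multiply by the base once.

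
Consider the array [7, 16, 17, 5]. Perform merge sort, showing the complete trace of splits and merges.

Merge sort trace:

Split: [7, 16, 17, 5] -> [7, 16] and [17, 5]
  Split: [7, 16] -> [7] and [16]
  Merge: [7] + [16] -> [7, 16]
  Split: [17, 5] -> [17] and [5]
  Merge: [17] + [5] -> [5, 17]
Merge: [7, 16] + [5, 17] -> [5, 7, 16, 17]

Final sorted array: [5, 7, 16, 17]

The merge sort proceeds by recursively splitting the array and merging sorted halves.
After all merges, the sorted array is [5, 7, 16, 17].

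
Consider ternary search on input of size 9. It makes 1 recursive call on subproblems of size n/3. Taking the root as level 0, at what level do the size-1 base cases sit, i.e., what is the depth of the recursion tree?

For divide and conquer with division factor 3:

Problem sizes at each level:
Level 0: 9
Level 1: 3
Level 2: 1

The root is level 0 and the size-1 base case is level 2 (the tree spans levels 0 through 2, i.e. 3 levels counting the root), so the depth is the number of divisions: log_3(9) = 2

The recursion tree depth is log_3(9) = 2. At each level, the problem size is divided by 3, so it takes 2 divisions to reduce to a base case of size 1. The algorithm makes 1 recursive call at each level.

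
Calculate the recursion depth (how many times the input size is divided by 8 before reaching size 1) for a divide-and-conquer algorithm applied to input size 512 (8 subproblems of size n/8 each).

For divide and conquer with division factor 8:

Problem sizes at each level:
Level 0: 512
Level 1: 64
Level 2: 8
Level 3: 1

The root is level 0 and the size-1 base case is level 3 (the tree spans levels 0 through 3, i.e. 4 levels counting the root), so the depth is the number of divisions: log_8(512) = 3

The recursion tree depth is log_8(512) = 3. At each level, the problem size is divided by 8, so it takes 3 divisions to reduce to a base case of size 1. The algorithm makes 8 recursive calls at each level.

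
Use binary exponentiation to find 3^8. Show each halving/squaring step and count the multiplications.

Computing 3^8 by squaring (build up from 3^1; each line after the first costs one multiplication):

3^1 = 3
3^2 = (3^1)^2 = 3^2 = 9
3^4 = (3^2)^2 = 9^2 = 81
3^8 = (3^4)^2 = 81^2 = 6561

Result: 6561
Multiplications needed: 3 (3 lines after 3^1)

3^8 = 6561. Using exponentiation by squaring, this requires 3 multiplications. The key idea: if the exponent is even, square the half-power; if odd, multiply by the base once.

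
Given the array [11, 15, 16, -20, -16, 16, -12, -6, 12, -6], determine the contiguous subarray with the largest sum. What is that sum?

Using Kadane's algorithm on [11, 15, 16, -20, -16, 16, -12, -6, 12, -6]:

Scanning through the array:
Position 1 (value 15): max_ending_here = 26, max_so_far = 26
Position 2 (value 16): max_ending_here = 42, max_so_far = 42
Position 3 (value -20): max_ending_here = 22, max_so_far = 42
Position 4 (value -16): max_ending_here = 6, max_so_far = 42
Position 5 (value 16): max_ending_here = 22, max_so_far = 42
Position 6 (value -12): max_ending_here = 10, max_so_far = 42
Position 7 (value -6): max_ending_here = 4, max_so_far = 42
Position 8 (value 12): max_ending_here = 16, max_so_far = 42
Position 9 (value -6): max_ending_here = 10, max_so_far = 42

Maximum subarray: [11, 15, 16]
Maximum sum: 42

The maximum subarray is [11, 15, 16] with sum 42. This subarray runs from index 0 to index 2.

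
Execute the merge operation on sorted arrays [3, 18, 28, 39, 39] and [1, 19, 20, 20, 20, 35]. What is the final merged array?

Merging process:

Compare 3 vs 1: take 1 from right. Merged: [1]
Compare 3 vs 19: take 3 from left. Merged: [1, 3]
Compare 18 vs 19: take 18 from left. Merged: [1, 3, 18]
Compare 28 vs 19: take 19 from right. Merged: [1, 3, 18, 19]
Compare 28 vs 20: take 20 from right. Merged: [1, 3, 18, 19, 20]
Compare 28 vs 20: take 20 from right. Merged: [1, 3, 18, 19, 20, 20]
Compare 28 vs 20: take 20 from right. Merged: [1, 3, 18, 19, 20, 20, 20]
Compare 28 vs 35: take 28 from left. Merged: [1, 3, 18, 19, 20, 20, 20, 28]
Compare 39 vs 35: take 35 from right. Merged: [1, 3, 18, 19, 20, 20, 20, 28, 35]
Append remaining from left: [39, 39]. Merged: [1, 3, 18, 19, 20, 20, 20, 28, 35, 39, 39]

Final merged array: [1, 3, 18, 19, 20, 20, 20, 28, 35, 39, 39]
Total comparisons: 9

The merged array is [1, 3, 18, 19, 20, 20, 20, 28, 35, 39, 39], requiring 9 comparisons. The merge step runs in O(n) time where n is the total number of elements.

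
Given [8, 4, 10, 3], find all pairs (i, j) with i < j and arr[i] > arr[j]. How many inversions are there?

Finding inversions in [8, 4, 10, 3]:

(0, 1): arr[0]=8 > arr[1]=4
(0, 3): arr[0]=8 > arr[3]=3
(1, 3): arr[1]=4 > arr[3]=3
(2, 3): arr[2]=10 > arr[3]=3

Total inversions: 4

The array has 4 inversion(s): (0,1), (0,3), (1,3), (2,3). Each pair (i,j) satisfies i < j and arr[i] > arr[j].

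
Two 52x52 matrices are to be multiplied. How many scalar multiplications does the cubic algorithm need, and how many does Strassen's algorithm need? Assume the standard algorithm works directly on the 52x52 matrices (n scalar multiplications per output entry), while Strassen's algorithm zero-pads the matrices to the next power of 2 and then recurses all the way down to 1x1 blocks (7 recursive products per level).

Matrix multiplication for 52x52 matrices:

Strassen's algorithm requires power-of-2 dimensions. Pad 52x52 to 64x64 (next power of 2).

Standard algorithm: 52^3 = 140608 multiplications
Strassen's algorithm: 7^(log2(64)) = 7^6 = 117649 multiplications
Savings: 140608 - 117649 = 22959 multiplications

Standard: 140608 multiplications (52^3). Strassen: 117649 multiplications (7^6, after padding to 64x64). Strassen reduces 8 recursive multiplications to 7 at each level.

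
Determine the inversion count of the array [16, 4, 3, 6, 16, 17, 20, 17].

Finding inversions in [16, 4, 3, 6, 16, 17, 20, 17]:

(0, 1): arr[0]=16 > arr[1]=4
(0, 2): arr[0]=16 > arr[2]=3
(0, 3): arr[0]=16 > arr[3]=6
(1, 2): arr[1]=4 > arr[2]=3
(6, 7): arr[6]=20 > arr[7]=17

Total inversions: 5

The array has 5 inversion(s): (0,1), (0,2), (0,3), (1,2), (6,7). Each pair (i,j) satisfies i < j and arr[i] > arr[j].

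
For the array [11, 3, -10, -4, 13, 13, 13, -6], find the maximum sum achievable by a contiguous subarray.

Using Kadane's algorithm on [11, 3, -10, -4, 13, 13, 13, -6]:

Scanning through the array:
Position 1 (value 3): max_ending_here = 14, max_so_far = 14
Position 2 (value -10): max_ending_here = 4, max_so_far = 14
Position 3 (value -4): max_ending_here = 0, max_so_far = 14
Position 4 (value 13): max_ending_here = 13, max_so_far = 14
Position 5 (value 13): max_ending_here = 26, max_so_far = 26
Position 6 (value 13): max_ending_here = 39, max_so_far = 39
Position 7 (value -6): max_ending_here = 33, max_so_far = 39

Maximum subarray: [11, 3, -10, -4, 13, 13, 13]
Maximum sum: 39

The maximum subarray is [11, 3, -10, -4, 13, 13, 13] with sum 39. This subarray runs from index 0 to index 6.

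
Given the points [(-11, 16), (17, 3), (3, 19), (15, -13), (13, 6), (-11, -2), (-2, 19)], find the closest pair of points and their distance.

Computing all pairwise distances among 7 points:

d((-11, 16), (17, 3)) = 30.8707
d((-11, 16), (3, 19)) = 14.3178
d((-11, 16), (15, -13)) = 38.9487
d((-11, 16), (13, 6)) = 26.0
d((-11, 16), (-11, -2)) = 18.0
d((-11, 16), (-2, 19)) = 9.4868
d((17, 3), (3, 19)) = 21.2603
d((17, 3), (15, -13)) = 16.1245
d((17, 3), (13, 6)) = 5.0 <-- minimum
d((17, 3), (-11, -2)) = 28.4429
d((17, 3), (-2, 19)) = 24.8395
d((3, 19), (15, -13)) = 34.176
d((3, 19), (13, 6)) = 16.4012
d((3, 19), (-11, -2)) = 25.2389
d((3, 19), (-2, 19)) = 5.0 <-- minimum
d((15, -13), (13, 6)) = 19.105
d((15, -13), (-11, -2)) = 28.2312
d((15, -13), (-2, 19)) = 36.2353
d((13, 6), (-11, -2)) = 25.2982
d((13, 6), (-2, 19)) = 19.8494
d((-11, -2), (-2, 19)) = 22.8473

Minimum distance: 5.0 (tie among 2 pairs: (17, 3) and (13, 6); (3, 19) and (-2, 19))

The minimum Euclidean distance is 5.0. There is a tie: 2 pairs achieve this minimum — (17, 3) and (13, 6); (3, 19) and (-2, 19). Any of these is a valid closest pair. For 7 points, brute-force pairwise comparison is shown above. For large n, the divide-and-conquer algorithm (sort by x, recurse on halves, check the dividing strip) achieves O(n log n).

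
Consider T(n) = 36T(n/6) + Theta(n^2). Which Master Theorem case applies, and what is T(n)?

Master Theorem for T(n) = 36T(n/6) + O(n^2):

a = 36, b = 6, c = 2
log_b(a) = log_6(36) = 2.0000

Case 2: c = 2 = log_6(36) = 2.0000
T(n) = O(n^2 log n) = O(n^2 log n)

For T(n) = 36T(n/6) + O(n^2): log_6(36) = 2.0000. This is Case 2 of the Master Theorem (c = log_b(a), equal work at all levels), giving O(n^2 log n).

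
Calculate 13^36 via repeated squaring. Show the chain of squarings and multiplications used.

Computing 13^36 by squaring (build up from 13^1; each line after the first costs one multiplication):

13^1 = 13
13^2 = (13^1)^2 = 13^2 = 169
13^4 = (13^2)^2 = 169^2 = 28561
13^8 = (13^4)^2 = 28561^2 = 815730721
13^9 = 13 * 13^8 = 13 * 815730721 = 10604499373
13^18 = (13^9)^2 = 10604499373^2 = 112455406951957393129
13^36 = (13^18)^2 = 112455406951957393129^2 = 12646218552730347184269489080961456410641

Result: 12646218552730347184269489080961456410641
Multiplications needed: 6 (6 lines after 13^1)

13^36 = 12646218552730347184269489080961456410641. Using exponentiation by squaring, this requires 6 multiplications. The key idea: if the exponent is even, square the half-power; if odd, multiply by the base once.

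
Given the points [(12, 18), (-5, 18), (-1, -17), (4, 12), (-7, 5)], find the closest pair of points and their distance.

Computing all pairwise distances among 5 points:

d((12, 18), (-5, 18)) = 17.0
d((12, 18), (-1, -17)) = 37.3363
d((12, 18), (4, 12)) = 10.0 <-- minimum
d((12, 18), (-7, 5)) = 23.0217
d((-5, 18), (-1, -17)) = 35.2278
d((-5, 18), (4, 12)) = 10.8167
d((-5, 18), (-7, 5)) = 13.1529
d((-1, -17), (4, 12)) = 29.4279
d((-1, -17), (-7, 5)) = 22.8035
d((4, 12), (-7, 5)) = 13.0384

Closest pair: (12, 18) and (4, 12) with distance 10.0

The closest pair is (12, 18) and (4, 12) with Euclidean distance 10.0. For 5 points, brute-force pairwise comparison is shown above. For large n, the divide-and-conquer algorithm (sort by x, recurse on halves, check the dividing strip) achieves O(n log n).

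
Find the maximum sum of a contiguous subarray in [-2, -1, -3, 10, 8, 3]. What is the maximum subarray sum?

Using Kadane's algorithm on [-2, -1, -3, 10, 8, 3]:

Scanning through the array:
Position 1 (value -1): max_ending_here = -1, max_so_far = -1
Position 2 (value -3): max_ending_here = -3, max_so_far = -1
Position 3 (value 10): max_ending_here = 10, max_so_far = 10
Position 4 (value 8): max_ending_here = 18, max_so_far = 18
Position 5 (value 3): max_ending_here = 21, max_so_far = 21

Maximum subarray: [10, 8, 3]
Maximum sum: 21

The maximum subarray is [10, 8, 3] with sum 21. This subarray runs from index 3 to index 5.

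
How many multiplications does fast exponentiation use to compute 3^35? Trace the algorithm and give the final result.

Computing 3^35 by squaring (build up from 3^1; each line after the first costs one multiplication):

3^1 = 3
3^2 = (3^1)^2 = 3^2 = 9
3^4 = (3^2)^2 = 9^2 = 81
3^8 = (3^4)^2 = 81^2 = 6561
3^16 = (3^8)^2 = 6561^2 = 43046721
3^17 = 3 * 3^16 = 3 * 43046721 = 129140163
3^34 = (3^17)^2 = 129140163^2 = 16677181699666569
3^35 = 3 * 3^34 = 3 * 16677181699666569 = 50031545098999707

Result: 50031545098999707
Multiplications needed: 7 (7 lines after 3^1)

3^35 = 50031545098999707. Using exponentiation by squaring, this requires 7 multiplications. The key idea: if the exponent is even, square the half-power; if odd, multiply by the base once.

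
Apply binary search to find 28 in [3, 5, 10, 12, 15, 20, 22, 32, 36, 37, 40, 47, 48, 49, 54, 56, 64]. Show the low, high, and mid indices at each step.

Binary search for 28 in [3, 5, 10, 12, 15, 20, 22, 32, 36, 37, 40, 47, 48, 49, 54, 56, 64]:

lo=0, hi=16, mid=8, arr[mid]=36 -> 36 > 28, search left half
lo=0, hi=7, mid=3, arr[mid]=12 -> 12 < 28, search right half
lo=4, hi=7, mid=5, arr[mid]=20 -> 20 < 28, search right half
lo=6, hi=7, mid=6, arr[mid]=22 -> 22 < 28, search right half
lo=7, hi=7, mid=7, arr[mid]=32 -> 32 > 28, search left half
lo=7 > hi=6, target 28 not found

Binary search determines that 28 is not in the array after 5 comparisons. The search space was exhausted without finding the target.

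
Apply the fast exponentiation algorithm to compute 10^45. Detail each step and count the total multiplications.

Computing 10^45 by squaring (build up from 10^1; each line after the first costs one multiplication):

10^1 = 10
10^2 = (10^1)^2 = 10^2 = 100
10^4 = (10^2)^2 = 100^2 = 10000
10^5 = 10 * 10^4 = 10 * 10000 = 100000
10^10 = (10^5)^2 = 100000^2 = 10000000000
10^11 = 10 * 10^10 = 10 * 10000000000 = 100000000000
10^22 = (10^11)^2 = 100000000000^2 = 10000000000000000000000
10^44 = (10^22)^2 = 10000000000000000000000^2 = 100000000000000000000000000000000000000000000
10^45 = 10 * 10^44 = 10 * 100000000000000000000000000000000000000000000 = 1000000000000000000000000000000000000000000000

Result: 1000000000000000000000000000000000000000000000
Multiplications needed: 8 (8 lines after 10^1)

10^45 = 1000000000000000000000000000000000000000000000. Using exponentiation by squaring, this requires 8 multiplications. The key idea: if the exponent is even, square the half-power; if odd, multiply by the base once.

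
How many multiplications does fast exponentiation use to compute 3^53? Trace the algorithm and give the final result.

Computing 3^53 by squaring (build up from 3^1; each line after the first costs one multiplication):

3^1 = 3
3^2 = (3^1)^2 = 3^2 = 9
3^3 = 3 * 3^2 = 3 * 9 = 27
3^6 = (3^3)^2 = 27^2 = 729
3^12 = (3^6)^2 = 729^2 = 531441
3^13 = 3 * 3^12 = 3 * 531441 = 1594323
3^26 = (3^13)^2 = 1594323^2 = 2541865828329
3^52 = (3^26)^2 = 2541865828329^2 = 6461081889226673298932241
3^53 = 3 * 3^52 = 3 * 6461081889226673298932241 = 19383245667680019896796723

Result: 19383245667680019896796723
Multiplications needed: 8 (8 lines after 3^1)

3^53 = 19383245667680019896796723. Using exponentiation by squaring, this requires 8 multiplications. The key idea: if the exponent is even, square the half-power; if odd, multiply by the base once.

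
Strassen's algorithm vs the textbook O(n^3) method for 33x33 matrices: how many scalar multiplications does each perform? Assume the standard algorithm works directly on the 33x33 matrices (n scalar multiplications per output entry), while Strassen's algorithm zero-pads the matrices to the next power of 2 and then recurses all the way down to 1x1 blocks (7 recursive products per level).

Matrix multiplication for 33x33 matrices:

Strassen's algorithm requires power-of-2 dimensions. Pad 33x33 to 64x64 (next power of 2).

Standard algorithm: 33^3 = 35937 multiplications
Strassen's algorithm: 7^(log2(64)) = 7^6 = 117649 multiplications
Difference: 35937 - 117649 = -81712 (Strassen uses MORE here due to padding overhead — for small or just-over-power-of-2 n, padding can outweigh the per-level savings)

Standard: 35937 multiplications (33^3). Strassen: 117649 multiplications (7^6, after padding to 64x64). Strassen reduces 8 recursive multiplications to 7 at each level.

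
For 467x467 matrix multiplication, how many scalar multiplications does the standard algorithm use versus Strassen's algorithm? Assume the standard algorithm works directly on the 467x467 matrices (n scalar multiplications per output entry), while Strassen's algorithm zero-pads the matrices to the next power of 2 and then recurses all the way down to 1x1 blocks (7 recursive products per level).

Matrix multiplication for 467x467 matrices:

Strassen's algorithm requires power-of-2 dimensions. Pad 467x467 to 512x512 (next power of 2).

Standard algorithm: 467^3 = 101847563 multiplications
Strassen's algorithm: 7^(log2(512)) = 7^9 = 40353607 multiplications
Savings: 101847563 - 40353607 = 61493956 multiplications

Standard: 101847563 multiplications (467^3). Strassen: 40353607 multiplications (7^9, after padding to 512x512). Strassen reduces 8 recursive multiplications to 7 at each level.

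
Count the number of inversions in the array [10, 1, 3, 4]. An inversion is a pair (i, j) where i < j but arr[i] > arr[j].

Finding inversions in [10, 1, 3, 4]:

(0, 1): arr[0]=10 > arr[1]=1
(0, 2): arr[0]=10 > arr[2]=3
(0, 3): arr[0]=10 > arr[3]=4

Total inversions: 3

The array has 3 inversion(s): (0,1), (0,2), (0,3). Each pair (i,j) satisfies i < j and arr[i] > arr[j].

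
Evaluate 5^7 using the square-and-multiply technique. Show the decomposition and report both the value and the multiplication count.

Computing 5^7 by squaring (build up from 5^1; each line after the first costs one multiplication):

5^1 = 5
5^2 = (5^1)^2 = 5^2 = 25
5^3 = 5 * 5^2 = 5 * 25 = 125
5^6 = (5^3)^2 = 125^2 = 15625
5^7 = 5 * 5^6 = 5 * 15625 = 78125

Result: 78125
Multiplications needed: 4 (4 lines after 5^1)

5^7 = 78125. Using exponentiation by squaring, this requires 4 multiplications. The key idea: if the exponent is even, square the half-power; if odd, multiply by the base once.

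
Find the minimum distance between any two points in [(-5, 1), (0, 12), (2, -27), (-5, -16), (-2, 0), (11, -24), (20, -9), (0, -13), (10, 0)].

Computing all pairwise distances among 9 points:

d((-5, 1), (0, 12)) = 12.083
d((-5, 1), (2, -27)) = 28.8617
d((-5, 1), (-5, -16)) = 17.0
d((-5, 1), (-2, 0)) = 3.1623 <-- minimum
d((-5, 1), (11, -24)) = 29.6816
d((-5, 1), (20, -9)) = 26.9258
d((-5, 1), (0, -13)) = 14.8661
d((-5, 1), (10, 0)) = 15.0333
d((0, 12), (2, -27)) = 39.0512
d((0, 12), (-5, -16)) = 28.4429
d((0, 12), (-2, 0)) = 12.1655
d((0, 12), (11, -24)) = 37.6431
d((0, 12), (20, -9)) = 29.0
d((0, 12), (0, -13)) = 25.0
d((0, 12), (10, 0)) = 15.6205
d((2, -27), (-5, -16)) = 13.0384
d((2, -27), (-2, 0)) = 27.2947
d((2, -27), (11, -24)) = 9.4868
d((2, -27), (20, -9)) = 25.4558
d((2, -27), (0, -13)) = 14.1421
d((2, -27), (10, 0)) = 28.1603
d((-5, -16), (-2, 0)) = 16.2788
d((-5, -16), (11, -24)) = 17.8885
d((-5, -16), (20, -9)) = 25.9615
d((-5, -16), (0, -13)) = 5.831
d((-5, -16), (10, 0)) = 21.9317
d((-2, 0), (11, -24)) = 27.2947
d((-2, 0), (20, -9)) = 23.7697
d((-2, 0), (0, -13)) = 13.1529
d((-2, 0), (10, 0)) = 12.0
d((11, -24), (20, -9)) = 17.4929
d((11, -24), (0, -13)) = 15.5563
d((11, -24), (10, 0)) = 24.0208
d((20, -9), (0, -13)) = 20.3961
d((20, -9), (10, 0)) = 13.4536
d((0, -13), (10, 0)) = 16.4012

Closest pair: (-5, 1) and (-2, 0) with distance 3.1623

The closest pair is (-5, 1) and (-2, 0) with Euclidean distance 3.1623. For 9 points, brute-force pairwise comparison is shown above. For large n, the divide-and-conquer algorithm (sort by x, recurse on halves, check the dividing strip) achieves O(n log n).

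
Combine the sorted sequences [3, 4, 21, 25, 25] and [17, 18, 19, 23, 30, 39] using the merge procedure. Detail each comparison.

Merging process:

Compare 3 vs 17: take 3 from left. Merged: [3]
Compare 4 vs 17: take 4 from left. Merged: [3, 4]
Compare 21 vs 17: take 17 from right. Merged: [3, 4, 17]
Compare 21 vs 18: take 18 from right. Merged: [3, 4, 17, 18]
Compare 21 vs 19: take 19 from right. Merged: [3, 4, 17, 18, 19]
Compare 21 vs 23: take 21 from left. Merged: [3, 4, 17, 18, 19, 21]
Compare 25 vs 23: take 23 from right. Merged: [3, 4, 17, 18, 19, 21, 23]
Compare 25 vs 30: take 25 from left. Merged: [3, 4, 17, 18, 19, 21, 23, 25]
Compare 25 vs 30: take 25 from left. Merged: [3, 4, 17, 18, 19, 21, 23, 25, 25]
Append remaining from right: [30, 39]. Merged: [3, 4, 17, 18, 19, 21, 23, 25, 25, 30, 39]

Final merged array: [3, 4, 17, 18, 19, 21, 23, 25, 25, 30, 39]
Total comparisons: 9

The merged array is [3, 4, 17, 18, 19, 21, 23, 25, 25, 30, 39], requiring 9 comparisons. The merge step runs in O(n) time where n is the total number of elements.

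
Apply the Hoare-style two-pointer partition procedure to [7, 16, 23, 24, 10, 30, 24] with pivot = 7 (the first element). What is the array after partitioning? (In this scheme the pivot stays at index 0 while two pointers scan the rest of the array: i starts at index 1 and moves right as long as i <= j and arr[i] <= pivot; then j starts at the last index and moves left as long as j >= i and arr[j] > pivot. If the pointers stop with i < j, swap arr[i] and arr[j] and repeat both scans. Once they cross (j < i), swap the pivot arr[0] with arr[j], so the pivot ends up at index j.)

Hoare-style two-pointer partition with pivot = 7:

Initial array: [7, 16, 23, 24, 10, 30, 24]

Pointers start at i = 1, j = 6.
i ends at 1, j ends at 0: the pointers have crossed (j < i), so scanning stops.

j = 0, so swapping arr[0] with arr[j] leaves the pivot at position 0: [7, 16, 23, 24, 10, 30, 24]
Pivot position: 0

After partitioning with pivot 7, the array becomes [7, 16, 23, 24, 10, 30, 24]. The pivot is placed at index 0. All elements to the left of the pivot are <= 7, and all elements to the right are > 7.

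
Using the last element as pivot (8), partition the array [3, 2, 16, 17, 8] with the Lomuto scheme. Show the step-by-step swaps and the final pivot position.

Lomuto partition with pivot = 8:

Initial array: [3, 2, 16, 17, 8]

arr[0]=3 <= 8: swap with position 0, array becomes [3, 2, 16, 17, 8]
arr[1]=2 <= 8: swap with position 1, array becomes [3, 2, 16, 17, 8]
arr[2]=16 > 8: no swap
arr[3]=17 > 8: no swap

Place pivot at position 2: [3, 2, 8, 17, 16]
Pivot position: 2

After partitioning with pivot 8, the array becomes [3, 2, 8, 17, 16]. The pivot is placed at index 2. All elements to the left of the pivot are <= 8, and all elements to the right are > 8.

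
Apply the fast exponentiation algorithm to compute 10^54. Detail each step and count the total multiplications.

Computing 10^54 by squaring (build up from 10^1; each line after the first costs one multiplication):

10^1 = 10
10^2 = (10^1)^2 = 10^2 = 100
10^3 = 10 * 10^2 = 10 * 100 = 1000
10^6 = (10^3)^2 = 1000^2 = 1000000
10^12 = (10^6)^2 = 1000000^2 = 1000000000000
10^13 = 10 * 10^12 = 10 * 1000000000000 = 10000000000000
10^26 = (10^13)^2 = 10000000000000^2 = 100000000000000000000000000
10^27 = 10 * 10^26 = 10 * 100000000000000000000000000 = 1000000000000000000000000000
10^54 = (10^27)^2 = 1000000000000000000000000000^2 = 1000000000000000000000000000000000000000000000000000000

Result: 1000000000000000000000000000000000000000000000000000000
Multiplications needed: 8 (8 lines after 10^1)

10^54 = 1000000000000000000000000000000000000000000000000000000. Using exponentiation by squaring, this requires 8 multiplications. The key idea: if the exponent is even, square the half-power; if odd, multiply by the base once.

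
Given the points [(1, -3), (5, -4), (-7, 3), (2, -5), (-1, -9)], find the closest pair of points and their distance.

Computing all pairwise distances among 5 points:

d((1, -3), (5, -4)) = 4.1231
d((1, -3), (-7, 3)) = 10.0
d((1, -3), (2, -5)) = 2.2361 <-- minimum
d((1, -3), (-1, -9)) = 6.3246
d((5, -4), (-7, 3)) = 13.8924
d((5, -4), (2, -5)) = 3.1623
d((5, -4), (-1, -9)) = 7.8102
d((-7, 3), (2, -5)) = 12.0416
d((-7, 3), (-1, -9)) = 13.4164
d((2, -5), (-1, -9)) = 5.0

Closest pair: (1, -3) and (2, -5) with distance 2.2361

The closest pair is (1, -3) and (2, -5) with Euclidean distance 2.2361. For 5 points, brute-force pairwise comparison is shown above. For large n, the divide-and-conquer algorithm (sort by x, recurse on halves, check the dividing strip) achieves O(n log n).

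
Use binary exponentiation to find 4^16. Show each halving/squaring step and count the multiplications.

Computing 4^16 by squaring (build up from 4^1; each line after the first costs one multiplication):

4^1 = 4
4^2 = (4^1)^2 = 4^2 = 16
4^4 = (4^2)^2 = 16^2 = 256
4^8 = (4^4)^2 = 256^2 = 65536
4^16 = (4^8)^2 = 65536^2 = 4294967296

Result: 4294967296
Multiplications needed: 4 (4 lines after 4^1)

4^16 = 4294967296. Using exponentiation by squaring, this requires 4 multiplications. The key idea: if the exponent is even, square the half-power; if odd, multiply by the base once.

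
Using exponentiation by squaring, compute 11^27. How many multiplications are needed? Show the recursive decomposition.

Computing 11^27 by squaring (build up from 11^1; each line after the first costs one multiplication):

11^1 = 11
11^2 = (11^1)^2 = 11^2 = 121
11^3 = 11 * 11^2 = 11 * 121 = 1331
11^6 = (11^3)^2 = 1331^2 = 1771561
11^12 = (11^6)^2 = 1771561^2 = 3138428376721
11^13 = 11 * 11^12 = 11 * 3138428376721 = 34522712143931
11^26 = (11^13)^2 = 34522712143931^2 = 1191817653772720942460132761
11^27 = 11 * 11^26 = 11 * 1191817653772720942460132761 = 13109994191499930367061460371

Result: 13109994191499930367061460371
Multiplications needed: 7 (7 lines after 11^1)

11^27 = 13109994191499930367061460371. Using exponentiation by squaring, this requires 7 multiplications. The key idea: if the exponent is even, square the half-power; if odd, multiply by the base once.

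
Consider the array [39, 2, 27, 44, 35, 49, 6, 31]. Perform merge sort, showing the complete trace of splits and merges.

Merge sort trace:

Split: [39, 2, 27, 44, 35, 49, 6, 31] -> [39, 2, 27, 44] and [35, 49, 6, 31]
  Split: [39, 2, 27, 44] -> [39, 2] and [27, 44]
    Split: [39, 2] -> [39] and [2]
    Merge: [39] + [2] -> [2, 39]
    Split: [27, 44] -> [27] and [44]
    Merge: [27] + [44] -> [27, 44]
  Merge: [2, 39] + [27, 44] -> [2, 27, 39, 44]
  Split: [35, 49, 6, 31] -> [35, 49] and [6, 31]
    Split: [35, 49] -> [35] and [49]
    Merge: [35] + [49] -> [35, 49]
    Split: [6, 31] -> [6] and [31]
    Merge: [6] + [31] -> [6, 31]
  Merge: [35, 49] + [6, 31] -> [6, 31, 35, 49]
Merge: [2, 27, 39, 44] + [6, 31, 35, 49] -> [2, 6, 27, 31, 35, 39, 44, 49]

Final sorted array: [2, 6, 27, 31, 35, 39, 44, 49]

The merge sort proceeds by recursively splitting the array and merging sorted halves.
After all merges, the sorted array is [2, 6, 27, 31, 35, 39, 44, 49].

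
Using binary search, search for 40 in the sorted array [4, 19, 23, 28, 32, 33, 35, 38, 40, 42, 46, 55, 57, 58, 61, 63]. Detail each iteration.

Binary search for 40 in [4, 19, 23, 28, 32, 33, 35, 38, 40, 42, 46, 55, 57, 58, 61, 63]:

lo=0, hi=15, mid=7, arr[mid]=38 -> 38 < 40, search right half
lo=8, hi=15, mid=11, arr[mid]=55 -> 55 > 40, search left half
lo=8, hi=10, mid=9, arr[mid]=42 -> 42 > 40, search left half
lo=8, hi=8, mid=8, arr[mid]=40 -> Found target at index 8!

Binary search finds 40 at index 8 after 4 comparisons. The search repeatedly halves the search space by comparing with the middle element.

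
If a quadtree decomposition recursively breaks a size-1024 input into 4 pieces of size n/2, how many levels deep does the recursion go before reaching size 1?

For divide and conquer with division factor 2:

Problem sizes at each level:
Level 0: 1024
Level 1: 512
Level 2: 256
Level 3: 128
Level 4: 64
Level 5: 32
Level 6: 16
Level 7: 8
Level 8: 4
Level 9: 2
Level 10: 1

The root is level 0 and the size-1 base case is level 10 (the tree spans levels 0 through 10, i.e. 11 levels counting the root), so the depth is the number of divisions: log_2(1024) = 10

The recursion tree depth is log_2(1024) = 10. At each level, the problem size is divided by 2, so it takes 10 divisions to reduce to a base case of size 1. The algorithm makes 4 recursive calls at each level.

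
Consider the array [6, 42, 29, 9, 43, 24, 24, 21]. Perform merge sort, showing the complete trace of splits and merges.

Merge sort trace:

Split: [6, 42, 29, 9, 43, 24, 24, 21] -> [6, 42, 29, 9] and [43, 24, 24, 21]
  Split: [6, 42, 29, 9] -> [6, 42] and [29, 9]
    Split: [6, 42] -> [6] and [42]
    Merge: [6] + [42] -> [6, 42]
    Split: [29, 9] -> [29] and [9]
    Merge: [29] + [9] -> [9, 29]
  Merge: [6, 42] + [9, 29] -> [6, 9, 29, 42]
  Split: [43, 24, 24, 21] -> [43, 24] and [24, 21]
    Split: [43, 24] -> [43] and [24]
    Merge: [43] + [24] -> [24, 43]
    Split: [24, 21] -> [24] and [21]
    Merge: [24] + [21] -> [21, 24]
  Merge: [24, 43] + [21, 24] -> [21, 24, 24, 43]
Merge: [6, 9, 29, 42] + [21, 24, 24, 43] -> [6, 9, 21, 24, 24, 29, 42, 43]

Final sorted array: [6, 9, 21, 24, 24, 29, 42, 43]

The merge sort proceeds by recursively splitting the array and merging sorted halves.
After all merges, the sorted array is [6, 9, 21, 24, 24, 29, 42, 43].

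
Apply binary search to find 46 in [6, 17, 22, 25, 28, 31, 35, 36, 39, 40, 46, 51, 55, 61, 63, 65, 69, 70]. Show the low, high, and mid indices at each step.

Binary search for 46 in [6, 17, 22, 25, 28, 31, 35, 36, 39, 40, 46, 51, 55, 61, 63, 65, 69, 70]:

lo=0, hi=17, mid=8, arr[mid]=39 -> 39 < 46, search right half
lo=9, hi=17, mid=13, arr[mid]=61 -> 61 > 46, search left half
lo=9, hi=12, mid=10, arr[mid]=46 -> Found target at index 10!

Binary search finds 46 at index 10 after 3 comparisons. The search repeatedly halves the search space by comparing with the middle element.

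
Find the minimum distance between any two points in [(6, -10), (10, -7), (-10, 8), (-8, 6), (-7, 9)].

Computing all pairwise distances among 5 points:

d((6, -10), (10, -7)) = 5.0
d((6, -10), (-10, 8)) = 24.0832
d((6, -10), (-8, 6)) = 21.2603
d((6, -10), (-7, 9)) = 23.0217
d((10, -7), (-10, 8)) = 25.0
d((10, -7), (-8, 6)) = 22.2036
d((10, -7), (-7, 9)) = 23.3452
d((-10, 8), (-8, 6)) = 2.8284 <-- minimum
d((-10, 8), (-7, 9)) = 3.1623
d((-8, 6), (-7, 9)) = 3.1623

Closest pair: (-10, 8) and (-8, 6) with distance 2.8284

The closest pair is (-10, 8) and (-8, 6) with Euclidean distance 2.8284. For 5 points, brute-force pairwise comparison is shown above. For large n, the divide-and-conquer algorithm (sort by x, recurse on halves, check the dividing strip) achieves O(n log n).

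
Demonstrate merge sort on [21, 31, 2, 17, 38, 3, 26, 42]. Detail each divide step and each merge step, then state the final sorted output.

Merge sort trace:

Split: [21, 31, 2, 17, 38, 3, 26, 42] -> [21, 31, 2, 17] and [38, 3, 26, 42]
  Split: [21, 31, 2, 17] -> [21, 31] and [2, 17]
    Split: [21, 31] -> [21] and [31]
    Merge: [21] + [31] -> [21, 31]
    Split: [2, 17] -> [2] and [17]
    Merge: [2] + [17] -> [2, 17]
  Merge: [21, 31] + [2, 17] -> [2, 17, 21, 31]
  Split: [38, 3, 26, 42] -> [38, 3] and [26, 42]
    Split: [38, 3] -> [38] and [3]
    Merge: [38] + [3] -> [3, 38]
    Split: [26, 42] -> [26] and [42]
    Merge: [26] + [42] -> [26, 42]
  Merge: [3, 38] + [26, 42] -> [3, 26, 38, 42]
Merge: [2, 17, 21, 31] + [3, 26, 38, 42] -> [2, 3, 17, 21, 26, 31, 38, 42]

Final sorted array: [2, 3, 17, 21, 26, 31, 38, 42]

The merge sort proceeds by recursively splitting the array and merging sorted halves.
After all merges, the sorted array is [2, 3, 17, 21, 26, 31, 38, 42].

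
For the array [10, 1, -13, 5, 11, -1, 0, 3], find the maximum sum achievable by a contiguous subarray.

Using Kadane's algorithm on [10, 1, -13, 5, 11, -1, 0, 3]:

Scanning through the array:
Position 1 (value 1): max_ending_here = 11, max_so_far = 11
Position 2 (value -13): max_ending_here = -2, max_so_far = 11
Position 3 (value 5): max_ending_here = 5, max_so_far = 11
Position 4 (value 11): max_ending_here = 16, max_so_far = 16
Position 5 (value -1): max_ending_here = 15, max_so_far = 16
Position 6 (value 0): max_ending_here = 15, max_so_far = 16
Position 7 (value 3): max_ending_here = 18, max_so_far = 18

Maximum subarray: [5, 11, -1, 0, 3]
Maximum sum: 18

The maximum subarray is [5, 11, -1, 0, 3] with sum 18. This subarray runs from index 3 to index 7.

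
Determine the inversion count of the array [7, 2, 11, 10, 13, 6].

Finding inversions in [7, 2, 11, 10, 13, 6]:

(0, 1): arr[0]=7 > arr[1]=2
(0, 5): arr[0]=7 > arr[5]=6
(2, 3): arr[2]=11 > arr[3]=10
(2, 5): arr[2]=11 > arr[5]=6
(3, 5): arr[3]=10 > arr[5]=6
(4, 5): arr[4]=13 > arr[5]=6

Total inversions: 6

The array has 6 inversion(s): (0,1), (0,5), (2,3), (2,5), (3,5), (4,5). Each pair (i,j) satisfies i < j and arr[i] > arr[j].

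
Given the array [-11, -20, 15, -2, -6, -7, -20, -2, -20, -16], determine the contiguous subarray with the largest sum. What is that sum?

Using Kadane's algorithm on [-11, -20, 15, -2, -6, -7, -20, -2, -20, -16]:

Scanning through the array:
Position 1 (value -20): max_ending_here = -20, max_so_far = -11
Position 2 (value 15): max_ending_here = 15, max_so_far = 15
Position 3 (value -2): max_ending_here = 13, max_so_far = 15
Position 4 (value -6): max_ending_here = 7, max_so_far = 15
Position 5 (value -7): max_ending_here = 0, max_so_far = 15
Position 6 (value -20): max_ending_here = -20, max_so_far = 15
Position 7 (value -2): max_ending_here = -2, max_so_far = 15
Position 8 (value -20): max_ending_here = -20, max_so_far = 15
Position 9 (value -16): max_ending_here = -16, max_so_far = 15

Maximum subarray: [15]
Maximum sum: 15

The maximum subarray is [15] with sum 15. This subarray runs from index 2 to index 2.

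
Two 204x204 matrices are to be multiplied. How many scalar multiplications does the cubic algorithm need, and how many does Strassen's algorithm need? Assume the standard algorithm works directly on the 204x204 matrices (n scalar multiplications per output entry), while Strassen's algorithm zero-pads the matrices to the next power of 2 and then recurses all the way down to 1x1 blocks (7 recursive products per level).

Matrix multiplication for 204x204 matrices:

Strassen's algorithm requires power-of-2 dimensions. Pad 204x204 to 256x256 (next power of 2).

Standard algorithm: 204^3 = 8489664 multiplications
Strassen's algorithm: 7^(log2(256)) = 7^8 = 5764801 multiplications
Savings: 8489664 - 5764801 = 2724863 multiplications

Standard: 8489664 multiplications (204^3). Strassen: 5764801 multiplications (7^8, after padding to 256x256). Strassen reduces 8 recursive multiplications to 7 at each level.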